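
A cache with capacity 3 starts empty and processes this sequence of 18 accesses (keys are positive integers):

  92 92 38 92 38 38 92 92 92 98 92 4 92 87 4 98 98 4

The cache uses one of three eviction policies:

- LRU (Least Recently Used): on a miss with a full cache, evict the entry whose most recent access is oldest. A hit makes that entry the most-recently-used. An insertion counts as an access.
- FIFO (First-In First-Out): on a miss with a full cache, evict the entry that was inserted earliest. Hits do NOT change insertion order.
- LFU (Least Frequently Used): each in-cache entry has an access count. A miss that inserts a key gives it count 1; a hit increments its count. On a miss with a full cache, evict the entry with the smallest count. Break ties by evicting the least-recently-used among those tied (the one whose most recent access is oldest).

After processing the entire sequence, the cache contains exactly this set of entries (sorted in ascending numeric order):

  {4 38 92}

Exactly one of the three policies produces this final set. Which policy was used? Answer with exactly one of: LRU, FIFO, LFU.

Simulating under each policy and comparing final sets:
  LRU: final set = {4 87 98} -> differs
  FIFO: final set = {4 87 98} -> differs
  LFU: final set = {4 38 92} -> MATCHES target
Only LFU produces the target set.

Answer: LFU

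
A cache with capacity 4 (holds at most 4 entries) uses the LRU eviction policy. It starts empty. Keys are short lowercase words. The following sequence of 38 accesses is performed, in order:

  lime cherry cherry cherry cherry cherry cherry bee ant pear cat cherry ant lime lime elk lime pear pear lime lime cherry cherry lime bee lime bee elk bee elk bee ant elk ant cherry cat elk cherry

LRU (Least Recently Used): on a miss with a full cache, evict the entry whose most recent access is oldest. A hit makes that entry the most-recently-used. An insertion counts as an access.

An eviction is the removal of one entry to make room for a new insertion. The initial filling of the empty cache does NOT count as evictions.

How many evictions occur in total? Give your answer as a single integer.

Answer: 12

Derivation:
LRU simulation (capacity=4):
  1. access lime: MISS. Cache (LRU->MRU): [lime]
  2. access cherry: MISS. Cache (LRU->MRU): [lime cherry]
  3. access cherry: HIT. Cache (LRU->MRU): [lime cherry]
  4. access cherry: HIT. Cache (LRU->MRU): [lime cherry]
  5. access cherry: HIT. Cache (LRU->MRU): [lime cherry]
  6. access cherry: HIT. Cache (LRU->MRU): [lime cherry]
  7. access cherry: HIT. Cache (LRU->MRU): [lime cherry]
  8. access bee: MISS. Cache (LRU->MRU): [lime cherry bee]
  9. access ant: MISS. Cache (LRU->MRU): [lime cherry bee ant]
  10. access pear: MISS, evict lime. Cache (LRU->MRU): [cherry bee ant pear]
  11. access cat: MISS, evict cherry. Cache (LRU->MRU): [bee ant pear cat]
  12. access cherry: MISS, evict bee. Cache (LRU->MRU): [ant pear cat cherry]
  13. access ant: HIT. Cache (LRU->MRU): [pear cat cherry ant]
  14. access lime: MISS, evict pear. Cache (LRU->MRU): [cat cherry ant lime]
  15. access lime: HIT. Cache (LRU->MRU): [cat cherry ant lime]
  16. access elk: MISS, evict cat. Cache (LRU->MRU): [cherry ant lime elk]
  17. access lime: HIT. Cache (LRU->MRU): [cherry ant elk lime]
  18. access pear: MISS, evict cherry. Cache (LRU->MRU): [ant elk lime pear]
  19. access pear: HIT. Cache (LRU->MRU): [ant elk lime pear]
  20. access lime: HIT. Cache (LRU->MRU): [ant elk pear lime]
  21. access lime: HIT. Cache (LRU->MRU): [ant elk pear lime]
  22. access cherry: MISS, evict ant. Cache (LRU->MRU): [elk pear lime cherry]
  23. access cherry: HIT. Cache (LRU->MRU): [elk pear lime cherry]
  24. access lime: HIT. Cache (LRU->MRU): [elk pear cherry lime]
  25. access bee: MISS, evict elk. Cache (LRU->MRU): [pear cherry lime bee]
  26. access lime: HIT. Cache (LRU->MRU): [pear cherry bee lime]
  27. access bee: HIT. Cache (LRU->MRU): [pear cherry lime bee]
  28. access elk: MISS, evict pear. Cache (LRU->MRU): [cherry lime bee elk]
  29. access bee: HIT. Cache (LRU->MRU): [cherry lime elk bee]
  30. access elk: HIT. Cache (LRU->MRU): [cherry lime bee elk]
  31. access bee: HIT. Cache (LRU->MRU): [cherry lime elk bee]
  32. access ant: MISS, evict cherry. Cache (LRU->MRU): [lime elk bee ant]
  33. access elk: HIT. Cache (LRU->MRU): [lime bee ant elk]
  34. access ant: HIT. Cache (LRU->MRU): [lime bee elk ant]
  35. access cherry: MISS, evict lime. Cache (LRU->MRU): [bee elk ant cherry]
  36. access cat: MISS, evict bee. Cache (LRU->MRU): [elk ant cherry cat]
  37. access elk: HIT. Cache (LRU->MRU): [ant cherry cat elk]
  38. access cherry: HIT. Cache (LRU->MRU): [ant cat elk cherry]
Total: 22 hits, 16 misses, 12 evictions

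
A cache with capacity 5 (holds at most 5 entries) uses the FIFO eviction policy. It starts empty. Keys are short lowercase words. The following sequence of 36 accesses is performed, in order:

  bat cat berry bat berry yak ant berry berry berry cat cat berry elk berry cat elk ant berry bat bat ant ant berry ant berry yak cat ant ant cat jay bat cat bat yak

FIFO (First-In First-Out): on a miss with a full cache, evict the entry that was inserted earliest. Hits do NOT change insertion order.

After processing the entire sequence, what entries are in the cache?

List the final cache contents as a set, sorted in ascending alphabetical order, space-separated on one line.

Answer: bat cat elk jay yak

Derivation:
FIFO simulation (capacity=5):
  1. access bat: MISS. Cache (old->new): [bat]
  2. access cat: MISS. Cache (old->new): [bat cat]
  3. access berry: MISS. Cache (old->new): [bat cat berry]
  4. access bat: HIT. Cache (old->new): [bat cat berry]
  5. access berry: HIT. Cache (old->new): [bat cat berry]
  6. access yak: MISS. Cache (old->new): [bat cat berry yak]
  7. access ant: MISS. Cache (old->new): [bat cat berry yak ant]
  8. access berry: HIT. Cache (old->new): [bat cat berry yak ant]
  9. access berry: HIT. Cache (old->new): [bat cat berry yak ant]
  10. access berry: HIT. Cache (old->new): [bat cat berry yak ant]
  11. access cat: HIT. Cache (old->new): [bat cat berry yak ant]
  12. access cat: HIT. Cache (old->new): [bat cat berry yak ant]
  13. access berry: HIT. Cache (old->new): [bat cat berry yak ant]
  14. access elk: MISS, evict bat. Cache (old->new): [cat berry yak ant elk]
  15. access berry: HIT. Cache (old->new): [cat berry yak ant elk]
  16. access cat: HIT. Cache (old->new): [cat berry yak ant elk]
  17. access elk: HIT. Cache (old->new): [cat berry yak ant elk]
  18. access ant: HIT. Cache (old->new): [cat berry yak ant elk]
  19. access berry: HIT. Cache (old->new): [cat berry yak ant elk]
  20. access bat: MISS, evict cat. Cache (old->new): [berry yak ant elk bat]
  21. access bat: HIT. Cache (old->new): [berry yak ant elk bat]
  22. access ant: HIT. Cache (old->new): [berry yak ant elk bat]
  23. access ant: HIT. Cache (old->new): [berry yak ant elk bat]
  24. access berry: HIT. Cache (old->new): [berry yak ant elk bat]
  25. access ant: HIT. Cache (old->new): [berry yak ant elk bat]
  26. access berry: HIT. Cache (old->new): [berry yak ant elk bat]
  27. access yak: HIT. Cache (old->new): [berry yak ant elk bat]
  28. access cat: MISS, evict berry. Cache (old->new): [yak ant elk bat cat]
  29. access ant: HIT. Cache (old->new): [yak ant elk bat cat]
  30. access ant: HIT. Cache (old->new): [yak ant elk bat cat]
  31. access cat: HIT. Cache (old->new): [yak ant elk bat cat]
  32. access jay: MISS, evict yak. Cache (old->new): [ant elk bat cat jay]
  33. access bat: HIT. Cache (old->new): [ant elk bat cat jay]
  34. access cat: HIT. Cache (old->new): [ant elk bat cat jay]
  35. access bat: HIT. Cache (old->new): [ant elk bat cat jay]
  36. access yak: MISS, evict ant. Cache (old->new): [elk bat cat jay yak]
Total: 26 hits, 10 misses, 5 evictions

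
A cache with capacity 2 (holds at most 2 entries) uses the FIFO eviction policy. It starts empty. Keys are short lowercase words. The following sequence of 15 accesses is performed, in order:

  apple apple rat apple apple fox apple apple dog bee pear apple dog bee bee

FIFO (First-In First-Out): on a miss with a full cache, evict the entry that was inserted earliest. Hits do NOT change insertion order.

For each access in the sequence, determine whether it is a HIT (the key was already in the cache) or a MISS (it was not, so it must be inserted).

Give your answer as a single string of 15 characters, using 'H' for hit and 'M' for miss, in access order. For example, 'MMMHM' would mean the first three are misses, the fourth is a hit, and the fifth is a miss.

FIFO simulation (capacity=2):
  1. access apple: MISS. Cache (old->new): [apple]
  2. access apple: HIT. Cache (old->new): [apple]
  3. access rat: MISS. Cache (old->new): [apple rat]
  4. access apple: HIT. Cache (old->new): [apple rat]
  5. access apple: HIT. Cache (old->new): [apple rat]
  6. access fox: MISS, evict apple. Cache (old->new): [rat fox]
  7. access apple: MISS, evict rat. Cache (old->new): [fox apple]
  8. access apple: HIT. Cache (old->new): [fox apple]
  9. access dog: MISS, evict fox. Cache (old->new): [apple dog]
  10. access bee: MISS, evict apple. Cache (old->new): [dog bee]
  11. access pear: MISS, evict dog. Cache (old->new): [bee pear]
  12. access apple: MISS, evict bee. Cache (old->new): [pear apple]
  13. access dog: MISS, evict pear. Cache (old->new): [apple dog]
  14. access bee: MISS, evict apple. Cache (old->new): [dog bee]
  15. access bee: HIT. Cache (old->new): [dog bee]
Total: 5 hits, 10 misses, 8 evictions

Answer: MHMHHMMHMMMMMMH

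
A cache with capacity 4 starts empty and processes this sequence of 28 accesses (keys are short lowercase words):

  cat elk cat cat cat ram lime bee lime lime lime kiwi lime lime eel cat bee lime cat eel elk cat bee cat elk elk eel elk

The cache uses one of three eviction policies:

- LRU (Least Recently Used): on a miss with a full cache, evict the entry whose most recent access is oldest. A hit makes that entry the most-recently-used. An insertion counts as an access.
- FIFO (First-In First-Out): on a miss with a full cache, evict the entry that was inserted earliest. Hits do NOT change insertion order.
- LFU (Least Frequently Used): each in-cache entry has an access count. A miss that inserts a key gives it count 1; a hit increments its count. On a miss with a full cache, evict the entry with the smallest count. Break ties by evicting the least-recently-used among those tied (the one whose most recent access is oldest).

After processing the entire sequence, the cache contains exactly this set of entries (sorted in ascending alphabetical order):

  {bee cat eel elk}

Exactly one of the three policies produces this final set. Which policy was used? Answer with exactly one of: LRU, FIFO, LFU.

Simulating under each policy and comparing final sets:
  LRU: final set = {bee cat eel elk} -> MATCHES target
  FIFO: final set = {bee eel elk lime} -> differs
  LFU: final set = {cat eel elk lime} -> differs
Only LRU produces the target set.

Answer: LRU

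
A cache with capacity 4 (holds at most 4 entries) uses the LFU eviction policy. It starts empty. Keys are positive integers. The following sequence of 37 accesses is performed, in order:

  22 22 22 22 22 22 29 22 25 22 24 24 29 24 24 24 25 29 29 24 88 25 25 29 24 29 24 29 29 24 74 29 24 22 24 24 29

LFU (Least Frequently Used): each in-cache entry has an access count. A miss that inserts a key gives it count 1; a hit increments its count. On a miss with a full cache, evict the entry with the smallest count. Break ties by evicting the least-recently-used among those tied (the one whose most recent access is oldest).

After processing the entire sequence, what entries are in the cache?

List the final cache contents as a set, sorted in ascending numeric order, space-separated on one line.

LFU simulation (capacity=4):
  1. access 22: MISS. Cache: [22(c=1)]
  2. access 22: HIT, count now 2. Cache: [22(c=2)]
  3. access 22: HIT, count now 3. Cache: [22(c=3)]
  4. access 22: HIT, count now 4. Cache: [22(c=4)]
  5. access 22: HIT, count now 5. Cache: [22(c=5)]
  6. access 22: HIT, count now 6. Cache: [22(c=6)]
  7. access 29: MISS. Cache: [29(c=1) 22(c=6)]
  8. access 22: HIT, count now 7. Cache: [29(c=1) 22(c=7)]
  9. access 25: MISS. Cache: [29(c=1) 25(c=1) 22(c=7)]
  10. access 22: HIT, count now 8. Cache: [29(c=1) 25(c=1) 22(c=8)]
  11. access 24: MISS. Cache: [29(c=1) 25(c=1) 24(c=1) 22(c=8)]
  12. access 24: HIT, count now 2. Cache: [29(c=1) 25(c=1) 24(c=2) 22(c=8)]
  13. access 29: HIT, count now 2. Cache: [25(c=1) 24(c=2) 29(c=2) 22(c=8)]
  14. access 24: HIT, count now 3. Cache: [25(c=1) 29(c=2) 24(c=3) 22(c=8)]
  15. access 24: HIT, count now 4. Cache: [25(c=1) 29(c=2) 24(c=4) 22(c=8)]
  16. access 24: HIT, count now 5. Cache: [25(c=1) 29(c=2) 24(c=5) 22(c=8)]
  17. access 25: HIT, count now 2. Cache: [29(c=2) 25(c=2) 24(c=5) 22(c=8)]
  18. access 29: HIT, count now 3. Cache: [25(c=2) 29(c=3) 24(c=5) 22(c=8)]
  19. access 29: HIT, count now 4. Cache: [25(c=2) 29(c=4) 24(c=5) 22(c=8)]
  20. access 24: HIT, count now 6. Cache: [25(c=2) 29(c=4) 24(c=6) 22(c=8)]
  21. access 88: MISS, evict 25(c=2). Cache: [88(c=1) 29(c=4) 24(c=6) 22(c=8)]
  22. access 25: MISS, evict 88(c=1). Cache: [25(c=1) 29(c=4) 24(c=6) 22(c=8)]
  23. access 25: HIT, count now 2. Cache: [25(c=2) 29(c=4) 24(c=6) 22(c=8)]
  24. access 29: HIT, count now 5. Cache: [25(c=2) 29(c=5) 24(c=6) 22(c=8)]
  25. access 24: HIT, count now 7. Cache: [25(c=2) 29(c=5) 24(c=7) 22(c=8)]
  26. access 29: HIT, count now 6. Cache: [25(c=2) 29(c=6) 24(c=7) 22(c=8)]
  27. access 24: HIT, count now 8. Cache: [25(c=2) 29(c=6) 22(c=8) 24(c=8)]
  28. access 29: HIT, count now 7. Cache: [25(c=2) 29(c=7) 22(c=8) 24(c=8)]
  29. access 29: HIT, count now 8. Cache: [25(c=2) 22(c=8) 24(c=8) 29(c=8)]
  30. access 24: HIT, count now 9. Cache: [25(c=2) 22(c=8) 29(c=8) 24(c=9)]
  31. access 74: MISS, evict 25(c=2). Cache: [74(c=1) 22(c=8) 29(c=8) 24(c=9)]
  32. access 29: HIT, count now 9. Cache: [74(c=1) 22(c=8) 24(c=9) 29(c=9)]
  33. access 24: HIT, count now 10. Cache: [74(c=1) 22(c=8) 29(c=9) 24(c=10)]
  34. access 22: HIT, count now 9. Cache: [74(c=1) 29(c=9) 22(c=9) 24(c=10)]
  35. access 24: HIT, count now 11. Cache: [74(c=1) 29(c=9) 22(c=9) 24(c=11)]
  36. access 24: HIT, count now 12. Cache: [74(c=1) 29(c=9) 22(c=9) 24(c=12)]
  37. access 29: HIT, count now 10. Cache: [74(c=1) 22(c=9) 29(c=10) 24(c=12)]
Total: 30 hits, 7 misses, 3 evictions

Answer: 22 24 29 74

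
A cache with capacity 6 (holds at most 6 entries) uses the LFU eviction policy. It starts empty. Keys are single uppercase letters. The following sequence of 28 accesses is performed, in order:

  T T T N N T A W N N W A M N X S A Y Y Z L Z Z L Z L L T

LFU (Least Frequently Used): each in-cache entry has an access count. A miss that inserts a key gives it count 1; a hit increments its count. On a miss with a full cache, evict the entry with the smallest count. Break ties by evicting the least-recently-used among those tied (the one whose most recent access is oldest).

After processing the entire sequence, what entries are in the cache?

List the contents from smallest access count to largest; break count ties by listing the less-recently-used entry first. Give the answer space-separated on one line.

Answer: Y A Z L N T

Derivation:
LFU simulation (capacity=6):
  1. access T: MISS. Cache: [T(c=1)]
  2. access T: HIT, count now 2. Cache: [T(c=2)]
  3. access T: HIT, count now 3. Cache: [T(c=3)]
  4. access N: MISS. Cache: [N(c=1) T(c=3)]
  5. access N: HIT, count now 2. Cache: [N(c=2) T(c=3)]
  6. access T: HIT, count now 4. Cache: [N(c=2) T(c=4)]
  7. access A: MISS. Cache: [A(c=1) N(c=2) T(c=4)]
  8. access W: MISS. Cache: [A(c=1) W(c=1) N(c=2) T(c=4)]
  9. access N: HIT, count now 3. Cache: [A(c=1) W(c=1) N(c=3) T(c=4)]
  10. access N: HIT, count now 4. Cache: [A(c=1) W(c=1) T(c=4) N(c=4)]
  11. access W: HIT, count now 2. Cache: [A(c=1) W(c=2) T(c=4) N(c=4)]
  12. access A: HIT, count now 2. Cache: [W(c=2) A(c=2) T(c=4) N(c=4)]
  13. access M: MISS. Cache: [M(c=1) W(c=2) A(c=2) T(c=4) N(c=4)]
  14. access N: HIT, count now 5. Cache: [M(c=1) W(c=2) A(c=2) T(c=4) N(c=5)]
  15. access X: MISS. Cache: [M(c=1) X(c=1) W(c=2) A(c=2) T(c=4) N(c=5)]
  16. access S: MISS, evict M(c=1). Cache: [X(c=1) S(c=1) W(c=2) A(c=2) T(c=4) N(c=5)]
  17. access A: HIT, count now 3. Cache: [X(c=1) S(c=1) W(c=2) A(c=3) T(c=4) N(c=5)]
  18. access Y: MISS, evict X(c=1). Cache: [S(c=1) Y(c=1) W(c=2) A(c=3) T(c=4) N(c=5)]
  19. access Y: HIT, count now 2. Cache: [S(c=1) W(c=2) Y(c=2) A(c=3) T(c=4) N(c=5)]
  20. access Z: MISS, evict S(c=1). Cache: [Z(c=1) W(c=2) Y(c=2) A(c=3) T(c=4) N(c=5)]
  21. access L: MISS, evict Z(c=1). Cache: [L(c=1) W(c=2) Y(c=2) A(c=3) T(c=4) N(c=5)]
  22. access Z: MISS, evict L(c=1). Cache: [Z(c=1) W(c=2) Y(c=2) A(c=3) T(c=4) N(c=5)]
  23. access Z: HIT, count now 2. Cache: [W(c=2) Y(c=2) Z(c=2) A(c=3) T(c=4) N(c=5)]
  24. access L: MISS, evict W(c=2). Cache: [L(c=1) Y(c=2) Z(c=2) A(c=3) T(c=4) N(c=5)]
  25. access Z: HIT, count now 3. Cache: [L(c=1) Y(c=2) A(c=3) Z(c=3) T(c=4) N(c=5)]
  26. access L: HIT, count now 2. Cache: [Y(c=2) L(c=2) A(c=3) Z(c=3) T(c=4) N(c=5)]
  27. access L: HIT, count now 3. Cache: [Y(c=2) A(c=3) Z(c=3) L(c=3) T(c=4) N(c=5)]
  28. access T: HIT, count now 5. Cache: [Y(c=2) A(c=3) Z(c=3) L(c=3) N(c=5) T(c=5)]
Total: 16 hits, 12 misses, 6 evictions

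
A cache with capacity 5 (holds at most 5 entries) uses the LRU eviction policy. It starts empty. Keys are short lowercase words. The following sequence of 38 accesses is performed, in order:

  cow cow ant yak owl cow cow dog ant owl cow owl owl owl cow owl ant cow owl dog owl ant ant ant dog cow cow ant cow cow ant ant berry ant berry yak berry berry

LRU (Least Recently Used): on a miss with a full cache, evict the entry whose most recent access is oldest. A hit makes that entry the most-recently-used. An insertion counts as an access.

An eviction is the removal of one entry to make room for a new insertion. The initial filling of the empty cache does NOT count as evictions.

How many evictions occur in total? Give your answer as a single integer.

LRU simulation (capacity=5):
  1. access cow: MISS. Cache (LRU->MRU): [cow]
  2. access cow: HIT. Cache (LRU->MRU): [cow]
  3. access ant: MISS. Cache (LRU->MRU): [cow ant]
  4. access yak: MISS. Cache (LRU->MRU): [cow ant yak]
  5. access owl: MISS. Cache (LRU->MRU): [cow ant yak owl]
  6. access cow: HIT. Cache (LRU->MRU): [ant yak owl cow]
  7. access cow: HIT. Cache (LRU->MRU): [ant yak owl cow]
  8. access dog: MISS. Cache (LRU->MRU): [ant yak owl cow dog]
  9. access ant: HIT. Cache (LRU->MRU): [yak owl cow dog ant]
  10. access owl: HIT. Cache (LRU->MRU): [yak cow dog ant owl]
  11. access cow: HIT. Cache (LRU->MRU): [yak dog ant owl cow]
  12. access owl: HIT. Cache (LRU->MRU): [yak dog ant cow owl]
  13. access owl: HIT. Cache (LRU->MRU): [yak dog ant cow owl]
  14. access owl: HIT. Cache (LRU->MRU): [yak dog ant cow owl]
  15. access cow: HIT. Cache (LRU->MRU): [yak dog ant owl cow]
  16. access owl: HIT. Cache (LRU->MRU): [yak dog ant cow owl]
  17. access ant: HIT. Cache (LRU->MRU): [yak dog cow owl ant]
  18. access cow: HIT. Cache (LRU->MRU): [yak dog owl ant cow]
  19. access owl: HIT. Cache (LRU->MRU): [yak dog ant cow owl]
  20. access dog: HIT. Cache (LRU->MRU): [yak ant cow owl dog]
  21. access owl: HIT. Cache (LRU->MRU): [yak ant cow dog owl]
  22. access ant: HIT. Cache (LRU->MRU): [yak cow dog owl ant]
  23. access ant: HIT. Cache (LRU->MRU): [yak cow dog owl ant]
  24. access ant: HIT. Cache (LRU->MRU): [yak cow dog owl ant]
  25. access dog: HIT. Cache (LRU->MRU): [yak cow owl ant dog]
  26. access cow: HIT. Cache (LRU->MRU): [yak owl ant dog cow]
  27. access cow: HIT. Cache (LRU->MRU): [yak owl ant dog cow]
  28. access ant: HIT. Cache (LRU->MRU): [yak owl dog cow ant]
  29. access cow: HIT. Cache (LRU->MRU): [yak owl dog ant cow]
  30. access cow: HIT. Cache (LRU->MRU): [yak owl dog ant cow]
  31. access ant: HIT. Cache (LRU->MRU): [yak owl dog cow ant]
  32. access ant: HIT. Cache (LRU->MRU): [yak owl dog cow ant]
  33. access berry: MISS, evict yak. Cache (LRU->MRU): [owl dog cow ant berry]
  34. access ant: HIT. Cache (LRU->MRU): [owl dog cow berry ant]
  35. access berry: HIT. Cache (LRU->MRU): [owl dog cow ant berry]
  36. access yak: MISS, evict owl. Cache (LRU->MRU): [dog cow ant berry yak]
  37. access berry: HIT. Cache (LRU->MRU): [dog cow ant yak berry]
  38. access berry: HIT. Cache (LRU->MRU): [dog cow ant yak berry]
Total: 31 hits, 7 misses, 2 evictions

Answer: 2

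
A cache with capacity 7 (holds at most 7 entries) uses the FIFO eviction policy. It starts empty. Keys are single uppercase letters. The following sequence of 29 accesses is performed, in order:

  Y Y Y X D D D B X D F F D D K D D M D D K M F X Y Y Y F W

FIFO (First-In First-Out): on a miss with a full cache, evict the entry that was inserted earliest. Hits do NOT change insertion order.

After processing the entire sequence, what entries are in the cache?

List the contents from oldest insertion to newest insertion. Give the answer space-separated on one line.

Answer: X D B F K M W

Derivation:
FIFO simulation (capacity=7):
  1. access Y: MISS. Cache (old->new): [Y]
  2. access Y: HIT. Cache (old->new): [Y]
  3. access Y: HIT. Cache (old->new): [Y]
  4. access X: MISS. Cache (old->new): [Y X]
  5. access D: MISS. Cache (old->new): [Y X D]
  6. access D: HIT. Cache (old->new): [Y X D]
  7. access D: HIT. Cache (old->new): [Y X D]
  8. access B: MISS. Cache (old->new): [Y X D B]
  9. access X: HIT. Cache (old->new): [Y X D B]
  10. access D: HIT. Cache (old->new): [Y X D B]
  11. access F: MISS. Cache (old->new): [Y X D B F]
  12. access F: HIT. Cache (old->new): [Y X D B F]
  13. access D: HIT. Cache (old->new): [Y X D B F]
  14. access D: HIT. Cache (old->new): [Y X D B F]
  15. access K: MISS. Cache (old->new): [Y X D B F K]
  16. access D: HIT. Cache (old->new): [Y X D B F K]
  17. access D: HIT. Cache (old->new): [Y X D B F K]
  18. access M: MISS. Cache (old->new): [Y X D B F K M]
  19. access D: HIT. Cache (old->new): [Y X D B F K M]
  20. access D: HIT. Cache (old->new): [Y X D B F K M]
  21. access K: HIT. Cache (old->new): [Y X D B F K M]
  22. access M: HIT. Cache (old->new): [Y X D B F K M]
  23. access F: HIT. Cache (old->new): [Y X D B F K M]
  24. access X: HIT. Cache (old->new): [Y X D B F K M]
  25. access Y: HIT. Cache (old->new): [Y X D B F K M]
  26. access Y: HIT. Cache (old->new): [Y X D B F K M]
  27. access Y: HIT. Cache (old->new): [Y X D B F K M]
  28. access F: HIT. Cache (old->new): [Y X D B F K M]
  29. access W: MISS, evict Y. Cache (old->new): [X D B F K M W]
Total: 21 hits, 8 misses, 1 evictions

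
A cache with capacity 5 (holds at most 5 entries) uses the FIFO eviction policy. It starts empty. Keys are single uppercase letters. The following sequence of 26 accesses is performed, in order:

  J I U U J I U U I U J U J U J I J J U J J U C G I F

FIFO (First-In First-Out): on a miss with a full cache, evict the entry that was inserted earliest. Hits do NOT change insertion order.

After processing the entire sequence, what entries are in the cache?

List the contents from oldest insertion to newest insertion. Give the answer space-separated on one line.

FIFO simulation (capacity=5):
  1. access J: MISS. Cache (old->new): [J]
  2. access I: MISS. Cache (old->new): [J I]
  3. access U: MISS. Cache (old->new): [J I U]
  4. access U: HIT. Cache (old->new): [J I U]
  5. access J: HIT. Cache (old->new): [J I U]
  6. access I: HIT. Cache (old->new): [J I U]
  7. access U: HIT. Cache (old->new): [J I U]
  8. access U: HIT. Cache (old->new): [J I U]
  9. access I: HIT. Cache (old->new): [J I U]
  10. access U: HIT. Cache (old->new): [J I U]
  11. access J: HIT. Cache (old->new): [J I U]
  12. access U: HIT. Cache (old->new): [J I U]
  13. access J: HIT. Cache (old->new): [J I U]
  14. access U: HIT. Cache (old->new): [J I U]
  15. access J: HIT. Cache (old->new): [J I U]
  16. access I: HIT. Cache (old->new): [J I U]
  17. access J: HIT. Cache (old->new): [J I U]
  18. access J: HIT. Cache (old->new): [J I U]
  19. access U: HIT. Cache (old->new): [J I U]
  20. access J: HIT. Cache (old->new): [J I U]
  21. access J: HIT. Cache (old->new): [J I U]
  22. access U: HIT. Cache (old->new): [J I U]
  23. access C: MISS. Cache (old->new): [J I U C]
  24. access G: MISS. Cache (old->new): [J I U C G]
  25. access I: HIT. Cache (old->new): [J I U C G]
  26. access F: MISS, evict J. Cache (old->new): [I U C G F]
Total: 20 hits, 6 misses, 1 evictions

Answer: I U C G F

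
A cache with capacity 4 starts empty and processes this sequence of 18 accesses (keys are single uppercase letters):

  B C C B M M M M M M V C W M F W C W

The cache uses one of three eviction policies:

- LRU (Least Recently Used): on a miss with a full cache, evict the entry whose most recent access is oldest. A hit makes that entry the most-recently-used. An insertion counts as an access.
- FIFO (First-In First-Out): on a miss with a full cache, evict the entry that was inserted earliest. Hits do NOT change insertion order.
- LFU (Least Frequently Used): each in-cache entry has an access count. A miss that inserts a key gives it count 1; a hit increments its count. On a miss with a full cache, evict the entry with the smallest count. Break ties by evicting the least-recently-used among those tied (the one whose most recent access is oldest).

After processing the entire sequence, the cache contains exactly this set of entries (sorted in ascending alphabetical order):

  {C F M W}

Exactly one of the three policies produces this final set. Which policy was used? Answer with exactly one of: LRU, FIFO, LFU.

Answer: LRU

Derivation:
Simulating under each policy and comparing final sets:
  LRU: final set = {C F M W} -> MATCHES target
  FIFO: final set = {C F V W} -> differs
  LFU: final set = {B C M W} -> differs
Only LRU produces the target set.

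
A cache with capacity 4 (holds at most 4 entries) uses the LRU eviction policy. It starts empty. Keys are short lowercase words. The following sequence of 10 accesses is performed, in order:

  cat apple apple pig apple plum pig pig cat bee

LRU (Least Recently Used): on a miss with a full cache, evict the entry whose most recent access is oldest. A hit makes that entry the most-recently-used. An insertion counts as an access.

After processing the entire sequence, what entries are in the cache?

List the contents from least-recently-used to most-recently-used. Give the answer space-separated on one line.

LRU simulation (capacity=4):
  1. access cat: MISS. Cache (LRU->MRU): [cat]
  2. access apple: MISS. Cache (LRU->MRU): [cat apple]
  3. access apple: HIT. Cache (LRU->MRU): [cat apple]
  4. access pig: MISS. Cache (LRU->MRU): [cat apple pig]
  5. access apple: HIT. Cache (LRU->MRU): [cat pig apple]
  6. access plum: MISS. Cache (LRU->MRU): [cat pig apple plum]
  7. access pig: HIT. Cache (LRU->MRU): [cat apple plum pig]
  8. access pig: HIT. Cache (LRU->MRU): [cat apple plum pig]
  9. access cat: HIT. Cache (LRU->MRU): [apple plum pig cat]
  10. access bee: MISS, evict apple. Cache (LRU->MRU): [plum pig cat bee]
Total: 5 hits, 5 misses, 1 evictions

Answer: plum pig cat bee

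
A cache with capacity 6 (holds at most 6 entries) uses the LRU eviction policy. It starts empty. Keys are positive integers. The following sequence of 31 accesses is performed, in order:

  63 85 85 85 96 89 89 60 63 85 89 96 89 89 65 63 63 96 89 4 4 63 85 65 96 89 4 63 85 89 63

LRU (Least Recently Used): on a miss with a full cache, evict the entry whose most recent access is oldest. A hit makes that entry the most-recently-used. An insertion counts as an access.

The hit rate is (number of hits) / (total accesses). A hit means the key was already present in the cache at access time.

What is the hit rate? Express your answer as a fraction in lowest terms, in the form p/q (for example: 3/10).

Answer: 24/31

Derivation:
LRU simulation (capacity=6):
  1. access 63: MISS. Cache (LRU->MRU): [63]
  2. access 85: MISS. Cache (LRU->MRU): [63 85]
  3. access 85: HIT. Cache (LRU->MRU): [63 85]
  4. access 85: HIT. Cache (LRU->MRU): [63 85]
  5. access 96: MISS. Cache (LRU->MRU): [63 85 96]
  6. access 89: MISS. Cache (LRU->MRU): [63 85 96 89]
  7. access 89: HIT. Cache (LRU->MRU): [63 85 96 89]
  8. access 60: MISS. Cache (LRU->MRU): [63 85 96 89 60]
  9. access 63: HIT. Cache (LRU->MRU): [85 96 89 60 63]
  10. access 85: HIT. Cache (LRU->MRU): [96 89 60 63 85]
  11. access 89: HIT. Cache (LRU->MRU): [96 60 63 85 89]
  12. access 96: HIT. Cache (LRU->MRU): [60 63 85 89 96]
  13. access 89: HIT. Cache (LRU->MRU): [60 63 85 96 89]
  14. access 89: HIT. Cache (LRU->MRU): [60 63 85 96 89]
  15. access 65: MISS. Cache (LRU->MRU): [60 63 85 96 89 65]
  16. access 63: HIT. Cache (LRU->MRU): [60 85 96 89 65 63]
  17. access 63: HIT. Cache (LRU->MRU): [60 85 96 89 65 63]
  18. access 96: HIT. Cache (LRU->MRU): [60 85 89 65 63 96]
  19. access 89: HIT. Cache (LRU->MRU): [60 85 65 63 96 89]
  20. access 4: MISS, evict 60. Cache (LRU->MRU): [85 65 63 96 89 4]
  21. access 4: HIT. Cache (LRU->MRU): [85 65 63 96 89 4]
  22. access 63: HIT. Cache (LRU->MRU): [85 65 96 89 4 63]
  23. access 85: HIT. Cache (LRU->MRU): [65 96 89 4 63 85]
  24. access 65: HIT. Cache (LRU->MRU): [96 89 4 63 85 65]
  25. access 96: HIT. Cache (LRU->MRU): [89 4 63 85 65 96]
  26. access 89: HIT. Cache (LRU->MRU): [4 63 85 65 96 89]
  27. access 4: HIT. Cache (LRU->MRU): [63 85 65 96 89 4]
  28. access 63: HIT. Cache (LRU->MRU): [85 65 96 89 4 63]
  29. access 85: HIT. Cache (LRU->MRU): [65 96 89 4 63 85]
  30. access 89: HIT. Cache (LRU->MRU): [65 96 4 63 85 89]
  31. access 63: HIT. Cache (LRU->MRU): [65 96 4 85 89 63]
Total: 24 hits, 7 misses, 1 evictions

Hit rate = 24/31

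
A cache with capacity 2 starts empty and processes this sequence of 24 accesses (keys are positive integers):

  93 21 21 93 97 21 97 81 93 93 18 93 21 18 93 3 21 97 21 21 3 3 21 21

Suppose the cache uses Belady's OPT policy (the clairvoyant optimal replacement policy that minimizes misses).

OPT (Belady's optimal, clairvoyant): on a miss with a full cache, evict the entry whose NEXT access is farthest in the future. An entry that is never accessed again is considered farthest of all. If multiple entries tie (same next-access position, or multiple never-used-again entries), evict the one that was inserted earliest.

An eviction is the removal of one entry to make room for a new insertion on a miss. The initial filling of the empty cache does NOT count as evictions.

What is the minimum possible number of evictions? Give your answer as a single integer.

OPT (Belady) simulation (capacity=2):
  1. access 93: MISS. Cache: [93]
  2. access 21: MISS. Cache: [93 21]
  3. access 21: HIT. Next use of 21: step 6. Cache: [93 21]
  4. access 93: HIT. Next use of 93: step 9. Cache: [93 21]
  5. access 97: MISS, evict 93 (next use: step 9). Cache: [21 97]
  6. access 21: HIT. Next use of 21: step 13. Cache: [21 97]
  7. access 97: HIT. Next use of 97: step 18. Cache: [21 97]
  8. access 81: MISS, evict 97 (next use: step 18). Cache: [21 81]
  9. access 93: MISS, evict 81 (next use: never). Cache: [21 93]
  10. access 93: HIT. Next use of 93: step 12. Cache: [21 93]
  11. access 18: MISS, evict 21 (next use: step 13). Cache: [93 18]
  12. access 93: HIT. Next use of 93: step 15. Cache: [93 18]
  13. access 21: MISS, evict 93 (next use: step 15). Cache: [18 21]
  14. access 18: HIT. Next use of 18: never. Cache: [18 21]
  15. access 93: MISS, evict 18 (next use: never). Cache: [21 93]
  16. access 3: MISS, evict 93 (next use: never). Cache: [21 3]
  17. access 21: HIT. Next use of 21: step 19. Cache: [21 3]
  18. access 97: MISS, evict 3 (next use: step 21). Cache: [21 97]
  19. access 21: HIT. Next use of 21: step 20. Cache: [21 97]
  20. access 21: HIT. Next use of 21: step 23. Cache: [21 97]
  21. access 3: MISS, evict 97 (next use: never). Cache: [21 3]
  22. access 3: HIT. Next use of 3: never. Cache: [21 3]
  23. access 21: HIT. Next use of 21: step 24. Cache: [21 3]
  24. access 21: HIT. Next use of 21: never. Cache: [21 3]
Total: 13 hits, 11 misses, 9 evictions

Answer: 9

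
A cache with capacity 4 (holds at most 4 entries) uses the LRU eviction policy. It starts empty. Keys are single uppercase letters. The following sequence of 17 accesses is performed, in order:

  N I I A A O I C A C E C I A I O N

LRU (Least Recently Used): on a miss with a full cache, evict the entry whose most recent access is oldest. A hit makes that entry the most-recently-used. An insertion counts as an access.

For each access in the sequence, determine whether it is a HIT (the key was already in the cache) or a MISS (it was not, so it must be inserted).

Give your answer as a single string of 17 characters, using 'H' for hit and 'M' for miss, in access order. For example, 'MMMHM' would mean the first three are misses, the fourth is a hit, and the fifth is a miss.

LRU simulation (capacity=4):
  1. access N: MISS. Cache (LRU->MRU): [N]
  2. access I: MISS. Cache (LRU->MRU): [N I]
  3. access I: HIT. Cache (LRU->MRU): [N I]
  4. access A: MISS. Cache (LRU->MRU): [N I A]
  5. access A: HIT. Cache (LRU->MRU): [N I A]
  6. access O: MISS. Cache (LRU->MRU): [N I A O]
  7. access I: HIT. Cache (LRU->MRU): [N A O I]
  8. access C: MISS, evict N. Cache (LRU->MRU): [A O I C]
  9. access A: HIT. Cache (LRU->MRU): [O I C A]
  10. access C: HIT. Cache (LRU->MRU): [O I A C]
  11. access E: MISS, evict O. Cache (LRU->MRU): [I A C E]
  12. access C: HIT. Cache (LRU->MRU): [I A E C]
  13. access I: HIT. Cache (LRU->MRU): [A E C I]
  14. access A: HIT. Cache (LRU->MRU): [E C I A]
  15. access I: HIT. Cache (LRU->MRU): [E C A I]
  16. access O: MISS, evict E. Cache (LRU->MRU): [C A I O]
  17. access N: MISS, evict C. Cache (LRU->MRU): [A I O N]
Total: 9 hits, 8 misses, 4 evictions

Answer: MMHMHMHMHHMHHHHMM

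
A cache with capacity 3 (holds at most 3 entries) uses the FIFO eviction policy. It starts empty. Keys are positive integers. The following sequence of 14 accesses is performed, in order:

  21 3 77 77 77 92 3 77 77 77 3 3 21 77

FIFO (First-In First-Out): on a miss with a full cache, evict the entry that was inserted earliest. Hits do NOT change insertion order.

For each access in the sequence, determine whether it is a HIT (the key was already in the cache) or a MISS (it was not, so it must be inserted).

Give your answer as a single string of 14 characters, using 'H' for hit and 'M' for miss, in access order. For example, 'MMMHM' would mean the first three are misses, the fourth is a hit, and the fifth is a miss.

Answer: MMMHHMHHHHHHMH

Derivation:
FIFO simulation (capacity=3):
  1. access 21: MISS. Cache (old->new): [21]
  2. access 3: MISS. Cache (old->new): [21 3]
  3. access 77: MISS. Cache (old->new): [21 3 77]
  4. access 77: HIT. Cache (old->new): [21 3 77]
  5. access 77: HIT. Cache (old->new): [21 3 77]
  6. access 92: MISS, evict 21. Cache (old->new): [3 77 92]
  7. access 3: HIT. Cache (old->new): [3 77 92]
  8. access 77: HIT. Cache (old->new): [3 77 92]
  9. access 77: HIT. Cache (old->new): [3 77 92]
  10. access 77: HIT. Cache (old->new): [3 77 92]
  11. access 3: HIT. Cache (old->new): [3 77 92]
  12. access 3: HIT. Cache (old->new): [3 77 92]
  13. access 21: MISS, evict 3. Cache (old->new): [77 92 21]
  14. access 77: HIT. Cache (old->new): [77 92 21]
Total: 9 hits, 5 misses, 2 evictions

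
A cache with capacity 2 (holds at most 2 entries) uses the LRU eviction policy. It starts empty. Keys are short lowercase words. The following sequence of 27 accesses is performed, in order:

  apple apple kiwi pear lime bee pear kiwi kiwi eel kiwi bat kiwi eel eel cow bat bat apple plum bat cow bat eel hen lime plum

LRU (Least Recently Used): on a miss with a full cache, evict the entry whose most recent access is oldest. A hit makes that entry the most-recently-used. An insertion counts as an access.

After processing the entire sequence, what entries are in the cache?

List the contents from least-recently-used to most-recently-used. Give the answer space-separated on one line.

LRU simulation (capacity=2):
  1. access apple: MISS. Cache (LRU->MRU): [apple]
  2. access apple: HIT. Cache (LRU->MRU): [apple]
  3. access kiwi: MISS. Cache (LRU->MRU): [apple kiwi]
  4. access pear: MISS, evict apple. Cache (LRU->MRU): [kiwi pear]
  5. access lime: MISS, evict kiwi. Cache (LRU->MRU): [pear lime]
  6. access bee: MISS, evict pear. Cache (LRU->MRU): [lime bee]
  7. access pear: MISS, evict lime. Cache (LRU->MRU): [bee pear]
  8. access kiwi: MISS, evict bee. Cache (LRU->MRU): [pear kiwi]
  9. access kiwi: HIT. Cache (LRU->MRU): [pear kiwi]
  10. access eel: MISS, evict pear. Cache (LRU->MRU): [kiwi eel]
  11. access kiwi: HIT. Cache (LRU->MRU): [eel kiwi]
  12. access bat: MISS, evict eel. Cache (LRU->MRU): [kiwi bat]
  13. access kiwi: HIT. Cache (LRU->MRU): [bat kiwi]
  14. access eel: MISS, evict bat. Cache (LRU->MRU): [kiwi eel]
  15. access eel: HIT. Cache (LRU->MRU): [kiwi eel]
  16. access cow: MISS, evict kiwi. Cache (LRU->MRU): [eel cow]
  17. access bat: MISS, evict eel. Cache (LRU->MRU): [cow bat]
  18. access bat: HIT. Cache (LRU->MRU): [cow bat]
  19. access apple: MISS, evict cow. Cache (LRU->MRU): [bat apple]
  20. access plum: MISS, evict bat. Cache (LRU->MRU): [apple plum]
  21. access bat: MISS, evict apple. Cache (LRU->MRU): [plum bat]
  22. access cow: MISS, evict plum. Cache (LRU->MRU): [bat cow]
  23. access bat: HIT. Cache (LRU->MRU): [cow bat]
  24. access eel: MISS, evict cow. Cache (LRU->MRU): [bat eel]
  25. access hen: MISS, evict bat. Cache (LRU->MRU): [eel hen]
  26. access lime: MISS, evict eel. Cache (LRU->MRU): [hen lime]
  27. access plum: MISS, evict hen. Cache (LRU->MRU): [lime plum]
Total: 7 hits, 20 misses, 18 evictions

Answer: lime plum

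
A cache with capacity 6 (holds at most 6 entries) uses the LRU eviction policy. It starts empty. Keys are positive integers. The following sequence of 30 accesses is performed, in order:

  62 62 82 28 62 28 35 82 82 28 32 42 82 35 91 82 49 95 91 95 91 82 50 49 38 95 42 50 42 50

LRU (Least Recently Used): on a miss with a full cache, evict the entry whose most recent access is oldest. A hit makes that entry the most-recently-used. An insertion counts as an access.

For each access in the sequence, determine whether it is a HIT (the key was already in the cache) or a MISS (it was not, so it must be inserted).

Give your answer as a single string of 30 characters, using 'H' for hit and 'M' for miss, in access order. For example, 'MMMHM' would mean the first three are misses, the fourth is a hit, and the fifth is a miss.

LRU simulation (capacity=6):
  1. access 62: MISS. Cache (LRU->MRU): [62]
  2. access 62: HIT. Cache (LRU->MRU): [62]
  3. access 82: MISS. Cache (LRU->MRU): [62 82]
  4. access 28: MISS. Cache (LRU->MRU): [62 82 28]
  5. access 62: HIT. Cache (LRU->MRU): [82 28 62]
  6. access 28: HIT. Cache (LRU->MRU): [82 62 28]
  7. access 35: MISS. Cache (LRU->MRU): [82 62 28 35]
  8. access 82: HIT. Cache (LRU->MRU): [62 28 35 82]
  9. access 82: HIT. Cache (LRU->MRU): [62 28 35 82]
  10. access 28: HIT. Cache (LRU->MRU): [62 35 82 28]
  11. access 32: MISS. Cache (LRU->MRU): [62 35 82 28 32]
  12. access 42: MISS. Cache (LRU->MRU): [62 35 82 28 32 42]
  13. access 82: HIT. Cache (LRU->MRU): [62 35 28 32 42 82]
  14. access 35: HIT. Cache (LRU->MRU): [62 28 32 42 82 35]
  15. access 91: MISS, evict 62. Cache (LRU->MRU): [28 32 42 82 35 91]
  16. access 82: HIT. Cache (LRU->MRU): [28 32 42 35 91 82]
  17. access 49: MISS, evict 28. Cache (LRU->MRU): [32 42 35 91 82 49]
  18. access 95: MISS, evict 32. Cache (LRU->MRU): [42 35 91 82 49 95]
  19. access 91: HIT. Cache (LRU->MRU): [42 35 82 49 95 91]
  20. access 95: HIT. Cache (LRU->MRU): [42 35 82 49 91 95]
  21. access 91: HIT. Cache (LRU->MRU): [42 35 82 49 95 91]
  22. access 82: HIT. Cache (LRU->MRU): [42 35 49 95 91 82]
  23. access 50: MISS, evict 42. Cache (LRU->MRU): [35 49 95 91 82 50]
  24. access 49: HIT. Cache (LRU->MRU): [35 95 91 82 50 49]
  25. access 38: MISS, evict 35. Cache (LRU->MRU): [95 91 82 50 49 38]
  26. access 95: HIT. Cache (LRU->MRU): [91 82 50 49 38 95]
  27. access 42: MISS, evict 91. Cache (LRU->MRU): [82 50 49 38 95 42]
  28. access 50: HIT. Cache (LRU->MRU): [82 49 38 95 42 50]
  29. access 42: HIT. Cache (LRU->MRU): [82 49 38 95 50 42]
  30. access 50: HIT. Cache (LRU->MRU): [82 49 38 95 42 50]
Total: 18 hits, 12 misses, 6 evictions

Answer: MHMMHHMHHHMMHHMHMMHHHHMHMHMHHH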